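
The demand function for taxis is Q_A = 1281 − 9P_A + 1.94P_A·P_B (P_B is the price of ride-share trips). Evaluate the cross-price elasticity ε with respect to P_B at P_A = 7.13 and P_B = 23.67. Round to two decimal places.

0.21

At P_A = 7.13 and P_B = 23.67: Q_A = 1544.238.
∂Q_A/∂P_B = 1.94P_A = 1.94(7.13) = 13.8322.
ε = (∂Q_A/∂P_B)(P_B/Q_A) = 13.8322 × (23.67/1544.238) ≈ 0.21.
ε > 0: substitutes.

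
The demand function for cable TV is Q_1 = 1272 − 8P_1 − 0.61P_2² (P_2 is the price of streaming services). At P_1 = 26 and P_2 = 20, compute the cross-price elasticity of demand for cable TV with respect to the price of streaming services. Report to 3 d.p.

-0.595

At P_1 = 26 and P_2 = 20: Q_1 = 820.
∂Q_1/∂P_2 = -1.22P_2 = -1.22(20) = -24.4000.
ε = (∂Q_1/∂P_2)(P_2/Q_1) = -24.4000 × (20/820) ≈ -0.595.
ε < 0: complements.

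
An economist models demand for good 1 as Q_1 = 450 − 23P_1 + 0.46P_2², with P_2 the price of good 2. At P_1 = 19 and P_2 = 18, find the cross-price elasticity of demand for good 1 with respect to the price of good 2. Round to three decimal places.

1.840

At P_1 = 19 and P_2 = 18: Q_1 = 162.04.
∂Q_1/∂P_2 = 0.92P_2 = 0.92(18) = 16.5600.
ε = (∂Q_1/∂P_2)(P_2/Q_1) = 16.5600 × (18/162.04) ≈ 1.840.
ε > 0: substitutes.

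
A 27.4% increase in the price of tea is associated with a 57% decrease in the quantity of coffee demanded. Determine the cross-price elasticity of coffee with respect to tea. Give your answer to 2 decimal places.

ε = (%ΔQ of coffee) / (%ΔP of tea) = (-57%) / (27.4%) ≈ -2.08.

-2.08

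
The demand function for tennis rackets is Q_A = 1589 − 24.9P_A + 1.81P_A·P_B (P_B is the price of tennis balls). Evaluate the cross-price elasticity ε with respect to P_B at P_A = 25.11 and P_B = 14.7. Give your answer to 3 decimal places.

0.409

At P_A = 25.11 and P_B = 14.7: Q_A = 1631.863.
∂Q_A/∂P_B = 1.81P_A = 1.81(25.11) = 45.4491.
ε = (∂Q_A/∂P_B)(P_B/Q_A) = 45.4491 × (14.7/1631.863) ≈ 0.409.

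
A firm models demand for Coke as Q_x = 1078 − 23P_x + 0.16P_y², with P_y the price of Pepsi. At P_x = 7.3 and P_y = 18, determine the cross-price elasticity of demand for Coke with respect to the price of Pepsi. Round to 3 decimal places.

0.108

At P_x = 7.3 and P_y = 18: Q_x = 961.94.
∂Q_x/∂P_y = 0.32P_y = 0.32(18) = 5.7600.
ε = (∂Q_x/∂P_y)(P_y/Q_x) = 5.7600 × (18/961.94) ≈ 0.108.
ε > 0: substitutes.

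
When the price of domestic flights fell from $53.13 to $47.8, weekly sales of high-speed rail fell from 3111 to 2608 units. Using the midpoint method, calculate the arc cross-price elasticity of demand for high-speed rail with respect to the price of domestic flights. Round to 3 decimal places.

1.665

ΔQ_A = 2608 − 3111 = -503; ΔP_B = 47.8 − 53.13 = -5.33.
Midpoints: Q̄_A = 2859.5, P̄_B = 50.47.
ε = (ΔQ_A/Q̄_A)/(ΔP_B/P̄_B) = (-503/2859.5)/(-5.33/50.47) ≈ 1.665.
ε > 0: high-speed rail and domestic flights are substitutes.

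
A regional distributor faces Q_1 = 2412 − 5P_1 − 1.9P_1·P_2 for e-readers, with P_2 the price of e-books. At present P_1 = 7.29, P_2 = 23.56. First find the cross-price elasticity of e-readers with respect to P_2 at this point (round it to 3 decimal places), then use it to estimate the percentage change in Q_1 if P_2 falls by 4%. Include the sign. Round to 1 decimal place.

At P_1 = 7.29, P_2 = 23.56: Q_1 = 2049.220.
∂Q_1/∂P_2 = -1.9P_1 = -13.8510.
ε = (∂Q_1/∂P_2)(P_2/Q_1) = -13.8510 × 23.56/2049.220 ≈ -0.159.
%ΔQ_1 ≈ ε × %ΔP_2 = -0.159 × (-4%) = 0.6%.

0.6%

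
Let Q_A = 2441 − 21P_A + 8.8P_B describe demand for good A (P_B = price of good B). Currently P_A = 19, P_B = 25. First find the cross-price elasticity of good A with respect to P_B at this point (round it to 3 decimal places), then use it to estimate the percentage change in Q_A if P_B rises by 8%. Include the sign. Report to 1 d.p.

0.8%

At P_A = 19, P_B = 25: Q_A = 2262.
∂Q_A/∂P_B = 8.8.
ε = (∂Q_A/∂P_B)(P_B/Q_A) = 8.8000 × 25/2262 ≈ 0.097.
%ΔQ_A ≈ ε × %ΔP_B = 0.097 × (8%) = 0.8%.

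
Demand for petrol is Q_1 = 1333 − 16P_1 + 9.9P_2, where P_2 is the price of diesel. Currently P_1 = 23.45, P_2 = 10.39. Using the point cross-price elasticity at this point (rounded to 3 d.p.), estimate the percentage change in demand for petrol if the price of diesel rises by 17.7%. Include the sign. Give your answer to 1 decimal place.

At P_1 = 23.45, P_2 = 10.39: Q_1 = 1060.661.
∂Q_1/∂P_2 = 9.9.
ε = (∂Q_1/∂P_2)(P_2/Q_1) = 9.9000 × 10.39/1060.661 ≈ 0.097.
%ΔQ_1 ≈ ε × %ΔP_2 = 0.097 × (17.7%) = 1.7%.

1.7%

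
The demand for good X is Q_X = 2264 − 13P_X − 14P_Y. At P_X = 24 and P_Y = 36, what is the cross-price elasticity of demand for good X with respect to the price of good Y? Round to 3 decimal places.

At P_X = 24 and P_Y = 36: Q_X = 1448.
∂Q_X/∂P_Y = -14.
ε = (∂Q_X/∂P_Y)(P_Y/Q_X) = -14 × (36/1448) ≈ -0.348.
Since ε < 0, good X and good Y are complements.

-0.348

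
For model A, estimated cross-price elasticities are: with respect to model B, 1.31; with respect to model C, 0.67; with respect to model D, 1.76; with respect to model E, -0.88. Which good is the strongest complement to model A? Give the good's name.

model E

Complements have ε < 0. The most negative value is -0.88 (model E).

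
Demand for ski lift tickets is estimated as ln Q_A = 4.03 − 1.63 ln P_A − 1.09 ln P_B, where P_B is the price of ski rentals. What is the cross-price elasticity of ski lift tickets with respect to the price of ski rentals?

In a log-linear (constant-elasticity) demand function, the coefficient on ln P_B is the cross-price elasticity.
ε = -1.09. Negative, so ski lift tickets and ski rentals are complements.

-1.09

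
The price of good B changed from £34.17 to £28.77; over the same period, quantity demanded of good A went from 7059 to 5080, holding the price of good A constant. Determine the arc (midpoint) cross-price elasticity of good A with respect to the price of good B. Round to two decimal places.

ΔQ_A = 5080 − 7059 = -1979; ΔP_B = 28.77 − 34.17 = -5.4.
Midpoints: Q̄_A = 6069.5, P̄_B = 31.47.
ε = (ΔQ_A/Q̄_A)/(ΔP_B/P̄_B) = (-1979/6069.5)/(-5.4/31.47) ≈ 1.90.
ε > 0: good A and good B are substitutes.

1.90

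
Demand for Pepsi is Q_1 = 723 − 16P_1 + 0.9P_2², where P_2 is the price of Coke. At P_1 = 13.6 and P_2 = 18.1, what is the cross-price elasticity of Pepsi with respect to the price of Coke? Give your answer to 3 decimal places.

At P_1 = 13.6 and P_2 = 18.1: Q_1 = 800.249.
∂Q_1/∂P_2 = 1.8P_2 = 1.8(18.1) = 32.5800.
ε = (∂Q_1/∂P_2)(P_2/Q_1) = 32.5800 × (18.1/800.249) ≈ 0.737.

0.737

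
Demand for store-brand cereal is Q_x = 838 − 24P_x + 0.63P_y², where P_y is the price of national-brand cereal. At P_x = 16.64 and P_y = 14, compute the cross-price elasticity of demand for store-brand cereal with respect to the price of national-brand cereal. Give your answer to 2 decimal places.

At P_x = 16.64 and P_y = 14: Q_x = 562.12.
∂Q_x/∂P_y = 1.26P_y = 1.26(14) = 17.6400.
ε = (∂Q_x/∂P_y)(P_y/Q_x) = 17.6400 × (14/562.12) ≈ 0.44.

0.44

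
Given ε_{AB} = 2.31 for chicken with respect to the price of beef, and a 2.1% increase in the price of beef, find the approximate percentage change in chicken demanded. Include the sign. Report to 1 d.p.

4.9%

%ΔQ ≈ ε × %ΔP of beef = 2.31 × (2.1%) = 4.9%.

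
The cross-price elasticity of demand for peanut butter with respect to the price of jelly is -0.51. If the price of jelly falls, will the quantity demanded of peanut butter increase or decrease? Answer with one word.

increase

ε < 0 and the price of jelly falls, so the quantity of peanut butter moves in the opposite direction: it increases.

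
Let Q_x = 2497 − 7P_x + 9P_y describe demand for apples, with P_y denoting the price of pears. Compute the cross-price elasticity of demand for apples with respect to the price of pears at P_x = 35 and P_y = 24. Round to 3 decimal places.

0.088

At P_x = 35 and P_y = 24: Q_x = 2468.
∂Q_x/∂P_y = 9.
ε = (∂Q_x/∂P_y)(P_y/Q_x) = 9 × (24/2468) ≈ 0.088.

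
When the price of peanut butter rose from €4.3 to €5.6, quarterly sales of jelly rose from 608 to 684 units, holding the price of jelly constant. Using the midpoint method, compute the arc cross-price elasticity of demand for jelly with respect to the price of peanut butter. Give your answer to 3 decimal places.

ΔQ_A = 684 − 608 = 76; ΔP_B = 5.6 − 4.3 = 1.3.
Midpoints: Q̄_A = 646.0, P̄_B = 4.95.
ε = (ΔQ_A/Q̄_A)/(ΔP_B/P̄_B) = (76/646.0)/(1.3/4.95) ≈ 0.448.

0.448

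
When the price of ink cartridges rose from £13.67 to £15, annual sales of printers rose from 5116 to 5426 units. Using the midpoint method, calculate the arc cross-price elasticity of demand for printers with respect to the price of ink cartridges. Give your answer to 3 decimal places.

0.634

ΔQ_A = 5426 − 5116 = 310; ΔP_B = 15 − 13.67 = 1.33.
Midpoints: Q̄_A = 5271.0, P̄_B = 14.34.
ε = (ΔQ_A/Q̄_A)/(ΔP_B/P̄_B) = (310/5271.0)/(1.33/14.34) ≈ 0.634.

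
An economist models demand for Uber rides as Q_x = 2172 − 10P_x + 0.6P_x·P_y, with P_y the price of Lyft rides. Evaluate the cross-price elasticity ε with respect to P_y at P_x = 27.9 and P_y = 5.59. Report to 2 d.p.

At P_x = 27.9 and P_y = 5.59: Q_x = 1986.577.
∂Q_x/∂P_y = 0.6P_x = 0.6(27.9) = 16.7400.
ε = (∂Q_x/∂P_y)(P_y/Q_x) = 16.7400 × (5.59/1986.577) ≈ 0.05.

0.05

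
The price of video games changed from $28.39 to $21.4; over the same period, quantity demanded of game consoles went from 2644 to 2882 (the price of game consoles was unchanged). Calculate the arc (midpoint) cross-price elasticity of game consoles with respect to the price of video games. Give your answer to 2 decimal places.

-0.31

ΔQ_A = 2882 − 2644 = 238; ΔP_B = 21.4 − 28.39 = -6.99.
Midpoints: Q̄_A = 2763.0, P̄_B = 24.89.
ε = (ΔQ_A/Q̄_A)/(ΔP_B/P̄_B) = (238/2763.0)/(-6.99/24.89) ≈ -0.31.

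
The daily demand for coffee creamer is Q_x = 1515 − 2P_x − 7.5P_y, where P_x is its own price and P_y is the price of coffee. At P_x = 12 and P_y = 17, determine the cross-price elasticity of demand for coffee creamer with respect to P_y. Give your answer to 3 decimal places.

At P_x = 12 and P_y = 17: Q_x = 1363.5.
∂Q_x/∂P_y = -7.5.
ε = (∂Q_x/∂P_y)(P_y/Q_x) = -7.5 × (17/1363.5) ≈ -0.094.
Since ε < 0, coffee creamer and coffee are complements.

-0.094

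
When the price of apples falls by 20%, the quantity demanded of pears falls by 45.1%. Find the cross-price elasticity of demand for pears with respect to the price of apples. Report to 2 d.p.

2.26

ε = (%ΔQ of pears) / (%ΔP of apples) = (-45.1%) / (-20%) ≈ 2.26.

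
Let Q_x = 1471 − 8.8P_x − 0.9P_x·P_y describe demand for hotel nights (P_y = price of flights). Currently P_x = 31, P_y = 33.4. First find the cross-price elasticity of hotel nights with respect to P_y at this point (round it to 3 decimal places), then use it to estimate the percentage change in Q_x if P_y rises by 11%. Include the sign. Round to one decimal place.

-38.5%

At P_x = 31, P_y = 33.4: Q_x = 266.34.
∂Q_x/∂P_y = -0.9P_x = -27.9000.
ε = (∂Q_x/∂P_y)(P_y/Q_x) = -27.9000 × 33.4/266.34 ≈ -3.499.
%ΔQ_x ≈ ε × %ΔP_y = -3.499 × (11%) = -38.5%.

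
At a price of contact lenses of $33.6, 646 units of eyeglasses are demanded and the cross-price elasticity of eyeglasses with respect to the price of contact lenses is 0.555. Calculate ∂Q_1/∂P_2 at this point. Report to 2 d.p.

10.67

ε = (∂Q_1/∂P_2)·(P_2/Q_1) ⇒ ∂Q_1/∂P_2 = ε·Q_1/P_2 = 0.555 × 646/33.6 ≈ 10.67.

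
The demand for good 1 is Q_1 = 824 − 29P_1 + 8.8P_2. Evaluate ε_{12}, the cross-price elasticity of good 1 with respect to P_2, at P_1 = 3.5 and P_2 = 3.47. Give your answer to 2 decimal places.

0.04

At P_1 = 3.5 and P_2 = 3.47: Q_1 = 753.036.
∂Q_1/∂P_2 = 8.8.
ε = (∂Q_1/∂P_2)(P_2/Q_1) = 8.8 × (3.47/753.036) ≈ 0.04.
Since ε > 0, good 1 and good 2 are substitutes.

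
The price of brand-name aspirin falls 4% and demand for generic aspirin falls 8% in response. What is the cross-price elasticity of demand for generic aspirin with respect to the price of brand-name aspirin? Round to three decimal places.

ε = (%ΔQ of generic aspirin) / (%ΔP of brand-name aspirin) = (-8%) / (-4%) ≈ 2.000.
Positive cross-price elasticity: substitutes.

2.000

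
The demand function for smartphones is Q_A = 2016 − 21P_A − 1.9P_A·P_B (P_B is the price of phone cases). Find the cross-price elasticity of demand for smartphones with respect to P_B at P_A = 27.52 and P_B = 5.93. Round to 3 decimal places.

-0.275

At P_A = 27.52 and P_B = 5.93: Q_A = 1128.012.
∂Q_A/∂P_B = -1.9P_A = -1.9(27.52) = -52.2880.
ε = (∂Q_A/∂P_B)(P_B/Q_A) = -52.2880 × (5.93/1128.012) ≈ -0.275.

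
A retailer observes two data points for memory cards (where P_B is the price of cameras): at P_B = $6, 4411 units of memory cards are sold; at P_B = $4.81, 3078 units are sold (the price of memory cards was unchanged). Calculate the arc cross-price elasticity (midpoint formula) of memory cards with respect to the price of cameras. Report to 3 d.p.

1.617

ΔQ_A = 3078 − 4411 = -1333; ΔP_B = 4.81 − 6 = -1.19.
Midpoints: Q̄_A = 3744.5, P̄_B = 5.40.
ε = (ΔQ_A/Q̄_A)/(ΔP_B/P̄_B) = (-1333/3744.5)/(-1.19/5.40) ≈ 1.617.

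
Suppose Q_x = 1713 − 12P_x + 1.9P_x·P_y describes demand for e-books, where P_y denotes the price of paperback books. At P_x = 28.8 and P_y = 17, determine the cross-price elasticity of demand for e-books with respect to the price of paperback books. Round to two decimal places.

At P_x = 28.8 and P_y = 17: Q_x = 2297.64.
∂Q_x/∂P_y = 1.9P_x = 1.9(28.8) = 54.7200.
ε = (∂Q_x/∂P_y)(P_y/Q_x) = 54.7200 × (17/2297.64) ≈ 0.40.
ε > 0: substitutes.

0.40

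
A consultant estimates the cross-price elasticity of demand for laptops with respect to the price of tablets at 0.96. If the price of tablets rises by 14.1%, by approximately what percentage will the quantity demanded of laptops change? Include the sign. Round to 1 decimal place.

13.5%

%ΔQ ≈ ε × %ΔP of tablets = 0.96 × (14.1%) = 13.5%.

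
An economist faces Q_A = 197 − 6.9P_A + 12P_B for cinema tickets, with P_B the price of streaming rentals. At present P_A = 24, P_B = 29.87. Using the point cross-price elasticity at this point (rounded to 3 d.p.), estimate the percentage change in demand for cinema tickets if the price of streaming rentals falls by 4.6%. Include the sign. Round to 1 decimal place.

At P_A = 24, P_B = 29.87: Q_A = 389.84.
∂Q_A/∂P_B = 12.
ε = (∂Q_A/∂P_B)(P_B/Q_A) = 12.0000 × 29.87/389.84 ≈ 0.919.
%ΔQ_A ≈ ε × %ΔP_B = 0.919 × (-4.6%) = -4.2%.

-4.2%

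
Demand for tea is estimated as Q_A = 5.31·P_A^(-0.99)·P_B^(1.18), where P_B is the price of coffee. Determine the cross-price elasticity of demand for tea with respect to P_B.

In a log-linear (constant-elasticity) demand function, the coefficient on the exponent of P_B is the cross-price elasticity.
ε = 1.18. Positive, so tea and coffee are substitutes.

1.18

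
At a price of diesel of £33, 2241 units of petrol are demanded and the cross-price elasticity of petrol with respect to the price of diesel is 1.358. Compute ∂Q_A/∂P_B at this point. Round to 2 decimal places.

92.22

ε = (∂Q_A/∂P_B)·(P_B/Q_A) ⇒ ∂Q_A/∂P_B = ε·Q_A/P_B = 1.358 × 2241/33 ≈ 92.22.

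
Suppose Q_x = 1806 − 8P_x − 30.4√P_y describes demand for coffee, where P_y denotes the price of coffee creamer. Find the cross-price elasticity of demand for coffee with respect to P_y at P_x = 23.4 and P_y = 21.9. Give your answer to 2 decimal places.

-0.05

At P_x = 23.4 and P_y = 21.9: Q_x = 1476.536.
∂Q_x/∂P_y = -30.4/(2√P_y) = -30.4/(2√21.9) = -3.2480.
ε = (∂Q_x/∂P_y)(P_y/Q_x) = -3.2480 × (21.9/1476.536) ≈ -0.05.
ε < 0: complements.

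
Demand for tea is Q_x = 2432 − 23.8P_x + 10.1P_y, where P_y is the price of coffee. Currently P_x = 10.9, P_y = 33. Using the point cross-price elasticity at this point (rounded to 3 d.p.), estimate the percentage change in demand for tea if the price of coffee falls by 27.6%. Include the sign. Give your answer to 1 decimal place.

-3.7%

At P_x = 10.9, P_y = 33: Q_x = 2505.88.
∂Q_x/∂P_y = 10.1.
ε = (∂Q_x/∂P_y)(P_y/Q_x) = 10.1000 × 33/2505.88 ≈ 0.133.
%ΔQ_x ≈ ε × %ΔP_y = 0.133 × (-27.6%) = -3.7%.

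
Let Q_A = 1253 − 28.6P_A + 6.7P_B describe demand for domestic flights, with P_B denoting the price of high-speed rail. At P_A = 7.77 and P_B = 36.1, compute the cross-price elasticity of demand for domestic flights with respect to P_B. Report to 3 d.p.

0.190

At P_A = 7.77 and P_B = 36.1: Q_A = 1272.648.
∂Q_A/∂P_B = 6.7.
ε = (∂Q_A/∂P_B)(P_B/Q_A) = 6.7 × (36.1/1272.648) ≈ 0.190.
Since ε > 0, domestic flights and high-speed rail are substitutes.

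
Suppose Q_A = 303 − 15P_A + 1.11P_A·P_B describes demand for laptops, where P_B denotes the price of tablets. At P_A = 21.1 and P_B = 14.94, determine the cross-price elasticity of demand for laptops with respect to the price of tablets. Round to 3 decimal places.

At P_A = 21.1 and P_B = 14.94: Q_A = 336.410.
∂Q_A/∂P_B = 1.11P_A = 1.11(21.1) = 23.4210.
ε = (∂Q_A/∂P_B)(P_B/Q_A) = 23.4210 × (14.94/336.410) ≈ 1.040.
ε > 0: substitutes.

1.040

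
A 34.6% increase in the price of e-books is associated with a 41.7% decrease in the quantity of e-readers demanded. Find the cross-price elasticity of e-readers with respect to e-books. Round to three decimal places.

-1.205

ε = (%ΔQ of e-readers) / (%ΔP of e-books) = (-41.7%) / (34.6%) ≈ -1.205.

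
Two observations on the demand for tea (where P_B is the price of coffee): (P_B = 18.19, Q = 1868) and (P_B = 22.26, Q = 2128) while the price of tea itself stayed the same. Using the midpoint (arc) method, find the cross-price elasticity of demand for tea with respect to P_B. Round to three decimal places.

ΔQ_A = 2128 − 1868 = 260; ΔP_B = 22.26 − 18.19 = 4.07.
Midpoints: Q̄_A = 1998.0, P̄_B = 20.23.
ε = (ΔQ_A/Q̄_A)/(ΔP_B/P̄_B) = (260/1998.0)/(4.07/20.23) ≈ 0.647.
ε > 0: tea and coffee are substitutes.

0.647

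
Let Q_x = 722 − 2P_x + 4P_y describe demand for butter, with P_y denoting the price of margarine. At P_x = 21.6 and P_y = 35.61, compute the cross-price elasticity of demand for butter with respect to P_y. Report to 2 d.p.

At P_x = 21.6 and P_y = 35.61: Q_x = 821.24.
∂Q_x/∂P_y = 4.
ε = (∂Q_x/∂P_y)(P_y/Q_x) = 4 × (35.61/821.24) ≈ 0.17.

0.17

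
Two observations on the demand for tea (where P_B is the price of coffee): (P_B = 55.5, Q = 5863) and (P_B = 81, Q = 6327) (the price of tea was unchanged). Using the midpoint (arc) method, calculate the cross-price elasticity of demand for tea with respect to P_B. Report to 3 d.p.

0.204

ΔQ_A = 6327 − 5863 = 464; ΔP_B = 81 − 55.5 = 25.5.
Midpoints: Q̄_A = 6095.0, P̄_B = 68.25.
ε = (ΔQ_A/Q̄_A)/(ΔP_B/P̄_B) = (464/6095.0)/(25.5/68.25) ≈ 0.204.
ε > 0: tea and coffee are substitutes.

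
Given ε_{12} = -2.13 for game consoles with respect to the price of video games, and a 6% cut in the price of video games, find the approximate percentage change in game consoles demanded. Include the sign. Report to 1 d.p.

12.8%

%ΔQ ≈ ε × %ΔP of video games = -2.13 × (-6%) = 12.8%.
Demand for game consoles rises by about 12.8%.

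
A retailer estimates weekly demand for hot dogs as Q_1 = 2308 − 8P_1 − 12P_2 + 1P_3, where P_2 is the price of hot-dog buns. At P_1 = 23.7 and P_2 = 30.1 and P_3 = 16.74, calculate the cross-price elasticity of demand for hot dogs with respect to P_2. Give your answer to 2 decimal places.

-0.20

At P_1 = 23.7 and P_2 = 30.1 and P_3 = 16.74: Q_1 = 1773.94.
∂Q_1/∂P_2 = -12.
ε = (∂Q_1/∂P_2)(P_2/Q_1) = -12 × (30.1/1773.94) ≈ -0.20.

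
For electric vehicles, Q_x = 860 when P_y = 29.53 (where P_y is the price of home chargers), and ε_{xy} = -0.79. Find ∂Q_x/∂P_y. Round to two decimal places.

-23.01

ε = (∂Q_x/∂P_y)·(P_y/Q_x) ⇒ ∂Q_x/∂P_y = ε·Q_x/P_y = -0.79 × 860/29.53 ≈ -23.01.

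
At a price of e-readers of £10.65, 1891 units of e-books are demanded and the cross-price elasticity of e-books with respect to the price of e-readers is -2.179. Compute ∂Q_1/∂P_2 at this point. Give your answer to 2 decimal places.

ε = (∂Q_1/∂P_2)·(P_2/Q_1) ⇒ ∂Q_1/∂P_2 = ε·Q_1/P_2 = -2.179 × 1891/10.65 ≈ -386.90.

-386.90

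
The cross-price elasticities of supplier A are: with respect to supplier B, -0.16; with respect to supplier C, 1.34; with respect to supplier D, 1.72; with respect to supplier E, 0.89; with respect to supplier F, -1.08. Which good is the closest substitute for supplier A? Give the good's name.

supplier D

Substitutes have ε > 0. Among the positive values, 1.72 (supplier D) is largest.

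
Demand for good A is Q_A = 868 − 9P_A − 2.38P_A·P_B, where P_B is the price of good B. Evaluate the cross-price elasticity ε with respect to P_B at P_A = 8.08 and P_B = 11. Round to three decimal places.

-0.362

At P_A = 8.08 and P_B = 11: Q_A = 583.746.
∂Q_A/∂P_B = -2.38P_A = -2.38(8.08) = -19.2304.
ε = (∂Q_A/∂P_B)(P_B/Q_A) = -19.2304 × (11/583.746) ≈ -0.362.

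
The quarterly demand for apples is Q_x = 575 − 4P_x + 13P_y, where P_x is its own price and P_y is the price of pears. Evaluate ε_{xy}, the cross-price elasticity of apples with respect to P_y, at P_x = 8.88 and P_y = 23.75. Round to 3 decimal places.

0.364

At P_x = 8.88 and P_y = 23.75: Q_x = 848.23.
∂Q_x/∂P_y = 13.
ε = (∂Q_x/∂P_y)(P_y/Q_x) = 13 × (23.75/848.23) ≈ 0.364.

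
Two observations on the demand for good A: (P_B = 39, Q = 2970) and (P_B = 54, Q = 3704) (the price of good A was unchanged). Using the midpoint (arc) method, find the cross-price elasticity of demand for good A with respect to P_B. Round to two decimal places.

0.68

ΔQ_A = 3704 − 2970 = 734; ΔP_B = 54 − 39 = 15.
Midpoints: Q̄_A = 3337.0, P̄_B = 46.50.
ε = (ΔQ_A/Q̄_A)/(ΔP_B/P̄_B) = (734/3337.0)/(15/46.50) ≈ 0.68.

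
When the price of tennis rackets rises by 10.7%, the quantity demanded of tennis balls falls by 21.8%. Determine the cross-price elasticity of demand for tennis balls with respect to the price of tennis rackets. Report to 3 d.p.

-2.037

ε = (%ΔQ of tennis balls) / (%ΔP of tennis rackets) = (-21.8%) / (10.7%) ≈ -2.037.
Negative cross-price elasticity: complements.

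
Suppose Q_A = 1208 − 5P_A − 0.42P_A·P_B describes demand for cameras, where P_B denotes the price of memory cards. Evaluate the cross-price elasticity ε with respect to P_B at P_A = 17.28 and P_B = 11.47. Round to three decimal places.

-0.080

At P_A = 17.28 and P_B = 11.47: Q_A = 1038.355.
∂Q_A/∂P_B = -0.42P_A = -0.42(17.28) = -7.2576.
ε = (∂Q_A/∂P_B)(P_B/Q_A) = -7.2576 × (11.47/1038.355) ≈ -0.080.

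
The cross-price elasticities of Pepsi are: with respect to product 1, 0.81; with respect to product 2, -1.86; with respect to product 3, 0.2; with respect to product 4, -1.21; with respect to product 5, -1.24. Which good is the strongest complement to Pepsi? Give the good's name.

product 2

Complements have ε < 0. The most negative value is -1.86 (product 2).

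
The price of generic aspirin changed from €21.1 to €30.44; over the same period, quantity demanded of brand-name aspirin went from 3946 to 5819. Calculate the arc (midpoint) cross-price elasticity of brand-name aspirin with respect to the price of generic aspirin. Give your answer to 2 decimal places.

1.06

ΔQ_A = 5819 − 3946 = 1873; ΔP_B = 30.44 − 21.1 = 9.34.
Midpoints: Q̄_A = 4882.5, P̄_B = 25.77.
ε = (ΔQ_A/Q̄_A)/(ΔP_B/P̄_B) = (1873/4882.5)/(9.34/25.77) ≈ 1.06.
ε > 0: brand-name aspirin and generic aspirin are substitutes.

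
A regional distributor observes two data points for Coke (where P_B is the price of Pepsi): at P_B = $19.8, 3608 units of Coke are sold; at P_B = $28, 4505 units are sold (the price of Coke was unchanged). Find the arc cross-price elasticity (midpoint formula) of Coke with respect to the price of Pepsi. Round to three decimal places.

0.645

ΔQ_A = 4505 − 3608 = 897; ΔP_B = 28 − 19.8 = 8.2.
Midpoints: Q̄_A = 4056.5, P̄_B = 23.90.
ε = (ΔQ_A/Q̄_A)/(ΔP_B/P̄_B) = (897/4056.5)/(8.2/23.90) ≈ 0.645.
ε > 0: Coke and Pepsi are substitutes.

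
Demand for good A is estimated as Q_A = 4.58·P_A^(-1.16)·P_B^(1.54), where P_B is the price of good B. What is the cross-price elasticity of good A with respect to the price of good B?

1.54

In a log-linear (constant-elasticity) demand function, the coefficient on the exponent of P_B is the cross-price elasticity.
ε = 1.54. Positive, so good A and good B are substitutes.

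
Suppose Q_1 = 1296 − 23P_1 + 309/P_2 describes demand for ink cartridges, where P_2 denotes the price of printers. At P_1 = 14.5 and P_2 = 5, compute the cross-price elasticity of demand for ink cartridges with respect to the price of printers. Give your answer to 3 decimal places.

-0.060

At P_1 = 14.5 and P_2 = 5: Q_1 = 1024.3.
∂Q_1/∂P_2 = −309/P_2² = -12.3600.
ε = (∂Q_1/∂P_2)(P_2/Q_1) = -12.3600 × (5/1024.3) ≈ -0.060.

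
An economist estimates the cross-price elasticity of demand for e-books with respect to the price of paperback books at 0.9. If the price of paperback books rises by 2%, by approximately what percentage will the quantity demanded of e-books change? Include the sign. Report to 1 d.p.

1.8%

%ΔQ ≈ ε × %ΔP of paperback books = 0.9 × (2%) = 1.8%.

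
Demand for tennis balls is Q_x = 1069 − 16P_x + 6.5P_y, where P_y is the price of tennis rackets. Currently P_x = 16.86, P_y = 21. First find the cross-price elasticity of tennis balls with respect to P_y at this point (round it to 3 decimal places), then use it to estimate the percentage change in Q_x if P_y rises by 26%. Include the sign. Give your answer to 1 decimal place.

3.8%

At P_x = 16.86, P_y = 21: Q_x = 935.74.
∂Q_x/∂P_y = 6.5.
ε = (∂Q_x/∂P_y)(P_y/Q_x) = 6.5000 × 21/935.74 ≈ 0.146.
%ΔQ_x ≈ ε × %ΔP_y = 0.146 × (26%) = 3.8%.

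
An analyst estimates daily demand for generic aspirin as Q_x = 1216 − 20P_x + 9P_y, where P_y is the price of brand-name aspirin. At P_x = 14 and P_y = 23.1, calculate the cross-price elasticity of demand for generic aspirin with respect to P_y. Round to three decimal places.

At P_x = 14 and P_y = 23.1: Q_x = 1143.9.
∂Q_x/∂P_y = 9.
ε = (∂Q_x/∂P_y)(P_y/Q_x) = 9 × (23.1/1143.9) ≈ 0.182.

0.182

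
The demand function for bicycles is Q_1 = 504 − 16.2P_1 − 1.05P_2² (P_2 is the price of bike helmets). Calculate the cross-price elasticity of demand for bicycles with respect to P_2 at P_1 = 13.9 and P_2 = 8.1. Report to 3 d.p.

At P_1 = 13.9 and P_2 = 8.1: Q_1 = 209.929.
∂Q_1/∂P_2 = -2.1P_2 = -2.1(8.1) = -17.0100.
ε = (∂Q_1/∂P_2)(P_2/Q_1) = -17.0100 × (8.1/209.929) ≈ -0.656.
ε < 0: complements.

-0.656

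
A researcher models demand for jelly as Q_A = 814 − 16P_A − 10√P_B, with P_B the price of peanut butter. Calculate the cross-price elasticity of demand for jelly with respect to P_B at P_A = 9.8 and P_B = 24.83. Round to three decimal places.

At P_A = 9.8 and P_B = 24.83: Q_A = 607.370.
∂Q_A/∂P_B = -10/(2√P_B) = -10/(2√24.83) = -1.0034.
ε = (∂Q_A/∂P_B)(P_B/Q_A) = -1.0034 × (24.83/607.370) ≈ -0.041.

-0.041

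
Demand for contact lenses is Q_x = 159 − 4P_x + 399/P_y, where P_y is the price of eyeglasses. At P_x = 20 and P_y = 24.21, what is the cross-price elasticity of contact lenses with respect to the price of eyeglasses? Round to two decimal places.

At P_x = 20 and P_y = 24.21: Q_x = 95.481.
∂Q_x/∂P_y = −399/P_y² = -0.6807.
ε = (∂Q_x/∂P_y)(P_y/Q_x) = -0.6807 × (24.21/95.481) ≈ -0.17.
ε < 0: complements.

-0.17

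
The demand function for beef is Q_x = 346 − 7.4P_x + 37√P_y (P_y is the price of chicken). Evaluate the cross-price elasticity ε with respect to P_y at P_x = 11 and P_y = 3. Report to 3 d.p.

0.097

At P_x = 11 and P_y = 3: Q_x = 328.686.
∂Q_x/∂P_y = 37/(2√P_y) = 37/(2√3) = 10.6810.
ε = (∂Q_x/∂P_y)(P_y/Q_x) = 10.6810 × (3/328.686) ≈ 0.097.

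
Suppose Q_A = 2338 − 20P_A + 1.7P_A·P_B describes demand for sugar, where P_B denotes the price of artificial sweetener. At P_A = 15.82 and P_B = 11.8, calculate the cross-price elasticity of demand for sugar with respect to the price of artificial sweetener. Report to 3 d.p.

At P_A = 15.82 and P_B = 11.8: Q_A = 2338.949.
∂Q_A/∂P_B = 1.7P_A = 1.7(15.82) = 26.8940.
ε = (∂Q_A/∂P_B)(P_B/Q_A) = 26.8940 × (11.8/2338.949) ≈ 0.136.

0.136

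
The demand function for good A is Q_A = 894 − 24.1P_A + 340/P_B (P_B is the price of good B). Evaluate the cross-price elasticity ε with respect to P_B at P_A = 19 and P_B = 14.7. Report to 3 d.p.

At P_A = 19 and P_B = 14.7: Q_A = 459.229.
∂Q_A/∂P_B = −340/P_B² = -1.5734.
ε = (∂Q_A/∂P_B)(P_B/Q_A) = -1.5734 × (14.7/459.229) ≈ -0.050.
ε < 0: complements.

-0.050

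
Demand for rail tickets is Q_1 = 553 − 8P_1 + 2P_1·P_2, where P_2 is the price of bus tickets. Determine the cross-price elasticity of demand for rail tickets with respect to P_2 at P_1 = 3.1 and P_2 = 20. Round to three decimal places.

0.190

At P_1 = 3.1 and P_2 = 20: Q_1 = 652.2.
∂Q_1/∂P_2 = 2P_1 = 2(3.1) = 6.2000.
ε = (∂Q_1/∂P_2)(P_2/Q_1) = 6.2000 × (20/652.2) ≈ 0.190.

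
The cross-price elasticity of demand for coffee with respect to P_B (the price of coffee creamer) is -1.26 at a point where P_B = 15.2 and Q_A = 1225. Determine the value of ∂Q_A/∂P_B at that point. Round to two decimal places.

ε = (∂Q_A/∂P_B)·(P_B/Q_A) ⇒ ∂Q_A/∂P_B = ε·Q_A/P_B = -1.26 × 1225/15.2 ≈ -101.55.

-101.55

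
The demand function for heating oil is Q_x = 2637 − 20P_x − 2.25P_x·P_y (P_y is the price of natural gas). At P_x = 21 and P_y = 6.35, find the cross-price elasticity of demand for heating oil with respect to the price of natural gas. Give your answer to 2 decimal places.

-0.16

At P_x = 21 and P_y = 6.35: Q_x = 1916.963.
∂Q_x/∂P_y = -2.25P_x = -2.25(21) = -47.2500.
ε = (∂Q_x/∂P_y)(P_y/Q_x) = -47.2500 × (6.35/1916.963) ≈ -0.16.
ε < 0: complements.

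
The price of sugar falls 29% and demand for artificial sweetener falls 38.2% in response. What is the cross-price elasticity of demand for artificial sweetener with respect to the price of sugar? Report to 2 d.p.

1.32

ε = (%ΔQ of artificial sweetener) / (%ΔP of sugar) = (-38.2%) / (-29%) ≈ 1.32.
Positive cross-price elasticity: substitutes.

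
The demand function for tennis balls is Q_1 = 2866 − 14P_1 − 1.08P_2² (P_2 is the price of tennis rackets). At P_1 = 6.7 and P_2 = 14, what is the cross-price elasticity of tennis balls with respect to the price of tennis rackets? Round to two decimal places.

-0.17

At P_1 = 6.7 and P_2 = 14: Q_1 = 2560.52.
∂Q_1/∂P_2 = -2.16P_2 = -2.16(14) = -30.2400.
ε = (∂Q_1/∂P_2)(P_2/Q_1) = -30.2400 × (14/2560.52) ≈ -0.17.
ε < 0: complements.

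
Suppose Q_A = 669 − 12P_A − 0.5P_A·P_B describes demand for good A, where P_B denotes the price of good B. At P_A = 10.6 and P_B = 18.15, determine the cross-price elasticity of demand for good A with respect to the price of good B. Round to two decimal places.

-0.22

At P_A = 10.6 and P_B = 18.15: Q_A = 445.605.
∂Q_A/∂P_B = -0.5P_A = -0.5(10.6) = -5.3000.
ε = (∂Q_A/∂P_B)(P_B/Q_A) = -5.3000 × (18.15/445.605) ≈ -0.22.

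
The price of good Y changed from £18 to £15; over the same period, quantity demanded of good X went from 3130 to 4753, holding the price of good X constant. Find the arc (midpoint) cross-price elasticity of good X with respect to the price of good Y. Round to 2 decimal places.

ΔQ_X = 4753 − 3130 = 1623; ΔP_Y = 15 − 18 = -3.
Midpoints: Q̄_X = 3941.5, P̄_Y = 16.50.
ε = (ΔQ_X/Q̄_X)/(ΔP_Y/P̄_Y) = (1623/3941.5)/(-3/16.50) ≈ -2.26.

-2.26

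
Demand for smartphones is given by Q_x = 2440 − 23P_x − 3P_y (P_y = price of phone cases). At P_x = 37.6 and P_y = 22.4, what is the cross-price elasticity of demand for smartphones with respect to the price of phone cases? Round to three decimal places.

At P_x = 37.6 and P_y = 22.4: Q_x = 1508.
∂Q_x/∂P_y = -3.
ε = (∂Q_x/∂P_y)(P_y/Q_x) = -3 × (22.4/1508) ≈ -0.045.
Since ε < 0, smartphones and phone cases are complements.

-0.045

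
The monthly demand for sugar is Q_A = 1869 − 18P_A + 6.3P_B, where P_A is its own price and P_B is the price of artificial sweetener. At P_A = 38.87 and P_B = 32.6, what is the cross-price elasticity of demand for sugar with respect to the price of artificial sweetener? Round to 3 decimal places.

At P_A = 38.87 and P_B = 32.6: Q_A = 1374.72.
∂Q_A/∂P_B = 6.3.
ε = (∂Q_A/∂P_B)(P_B/Q_A) = 6.3 × (32.6/1374.72) ≈ 0.149.

0.149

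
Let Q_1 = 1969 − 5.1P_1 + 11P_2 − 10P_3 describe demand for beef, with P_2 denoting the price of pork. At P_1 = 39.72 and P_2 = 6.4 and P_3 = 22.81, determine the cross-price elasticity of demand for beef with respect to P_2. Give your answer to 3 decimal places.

At P_1 = 39.72 and P_2 = 6.4 and P_3 = 22.81: Q_1 = 1608.728.
∂Q_1/∂P_2 = 11.
ε = (∂Q_1/∂P_2)(P_2/Q_1) = 11 × (6.4/1608.728) ≈ 0.044.

0.044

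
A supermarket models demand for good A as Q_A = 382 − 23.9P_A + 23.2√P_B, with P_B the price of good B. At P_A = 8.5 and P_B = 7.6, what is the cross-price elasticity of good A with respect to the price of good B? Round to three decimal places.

At P_A = 8.5 and P_B = 7.6: Q_A = 242.808.
∂Q_A/∂P_B = 23.2/(2√P_B) = 23.2/(2√7.6) = 4.2078.
ε = (∂Q_A/∂P_B)(P_B/Q_A) = 4.2078 × (7.6/242.808) ≈ 0.132.
ε > 0: substitutes.

0.132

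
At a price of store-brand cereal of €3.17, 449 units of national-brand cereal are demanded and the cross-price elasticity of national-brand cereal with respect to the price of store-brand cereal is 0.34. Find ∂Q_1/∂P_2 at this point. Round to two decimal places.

ε = (∂Q_1/∂P_2)·(P_2/Q_1) ⇒ ∂Q_1/∂P_2 = ε·Q_1/P_2 = 0.34 × 449/3.17 ≈ 48.16.

48.16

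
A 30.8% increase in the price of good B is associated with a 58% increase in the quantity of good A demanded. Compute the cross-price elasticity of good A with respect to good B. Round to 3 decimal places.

1.883

ε = (%ΔQ of good A) / (%ΔP of good B) = (58%) / (30.8%) ≈ 1.883.
Positive cross-price elasticity: substitutes.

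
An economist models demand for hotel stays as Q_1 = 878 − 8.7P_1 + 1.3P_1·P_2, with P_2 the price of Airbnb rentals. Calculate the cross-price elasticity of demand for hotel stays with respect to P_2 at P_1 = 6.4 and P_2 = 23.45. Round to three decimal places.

At P_1 = 6.4 and P_2 = 23.45: Q_1 = 1017.424.
∂Q_1/∂P_2 = 1.3P_1 = 1.3(6.4) = 8.3200.
ε = (∂Q_1/∂P_2)(P_2/Q_1) = 8.3200 × (23.45/1017.424) ≈ 0.192.
ε > 0: substitutes.

0.192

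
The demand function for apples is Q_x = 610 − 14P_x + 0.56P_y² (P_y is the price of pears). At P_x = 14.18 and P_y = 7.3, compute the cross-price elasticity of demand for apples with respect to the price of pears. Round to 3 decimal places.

0.135

At P_x = 14.18 and P_y = 7.3: Q_x = 441.322.
∂Q_x/∂P_y = 1.12P_y = 1.12(7.3) = 8.1760.
ε = (∂Q_x/∂P_y)(P_y/Q_x) = 8.1760 × (7.3/441.322) ≈ 0.135.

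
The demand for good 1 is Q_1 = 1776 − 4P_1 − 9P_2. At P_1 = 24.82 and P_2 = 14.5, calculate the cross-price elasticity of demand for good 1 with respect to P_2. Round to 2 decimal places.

-0.08

At P_1 = 24.82 and P_2 = 14.5: Q_1 = 1546.22.
∂Q_1/∂P_2 = -9.
ε = (∂Q_1/∂P_2)(P_2/Q_1) = -9 × (14.5/1546.22) ≈ -0.08.
Since ε < 0, good 1 and good 2 are complements.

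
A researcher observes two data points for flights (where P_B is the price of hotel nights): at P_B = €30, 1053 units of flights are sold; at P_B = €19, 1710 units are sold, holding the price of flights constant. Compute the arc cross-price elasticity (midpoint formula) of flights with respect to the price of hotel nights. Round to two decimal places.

-1.06

ΔQ_A = 1710 − 1053 = 657; ΔP_B = 19 − 30 = -11.
Midpoints: Q̄_A = 1381.5, P̄_B = 24.50.
ε = (ΔQ_A/Q̄_A)/(ΔP_B/P̄_B) = (657/1381.5)/(-11/24.50) ≈ -1.06.
ε < 0: flights and hotel nights are complements.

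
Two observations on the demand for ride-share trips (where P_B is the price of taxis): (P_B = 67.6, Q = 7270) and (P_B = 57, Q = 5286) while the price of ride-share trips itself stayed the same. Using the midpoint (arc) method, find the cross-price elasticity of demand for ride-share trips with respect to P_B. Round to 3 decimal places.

1.857

ΔQ_A = 5286 − 7270 = -1984; ΔP_B = 57 − 67.6 = -10.6.
Midpoints: Q̄_A = 6278.0, P̄_B = 62.30.
ε = (ΔQ_A/Q̄_A)/(ΔP_B/P̄_B) = (-1984/6278.0)/(-10.6/62.30) ≈ 1.857.
ε > 0: ride-share trips and taxis are substitutes.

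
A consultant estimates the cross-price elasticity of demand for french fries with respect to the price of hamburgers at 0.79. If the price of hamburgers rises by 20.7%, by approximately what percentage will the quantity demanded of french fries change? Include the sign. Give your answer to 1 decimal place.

%ΔQ ≈ ε × %ΔP of hamburgers = 0.79 × (20.7%) = 16.4%.

16.4%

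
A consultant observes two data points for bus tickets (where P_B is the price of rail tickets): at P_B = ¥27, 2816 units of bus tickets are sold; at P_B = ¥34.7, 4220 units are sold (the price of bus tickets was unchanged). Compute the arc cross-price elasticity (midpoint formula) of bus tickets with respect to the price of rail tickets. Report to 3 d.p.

ΔQ_A = 4220 − 2816 = 1404; ΔP_B = 34.7 − 27 = 7.7.
Midpoints: Q̄_A = 3518.0, P̄_B = 30.85.
ε = (ΔQ_A/Q̄_A)/(ΔP_B/P̄_B) = (1404/3518.0)/(7.7/30.85) ≈ 1.599.
ε > 0: bus tickets and rail tickets are substitutes.

1.599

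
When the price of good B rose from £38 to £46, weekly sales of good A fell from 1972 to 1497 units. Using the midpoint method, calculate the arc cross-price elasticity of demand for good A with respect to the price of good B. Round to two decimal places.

-1.44

ΔQ_A = 1497 − 1972 = -475; ΔP_B = 46 − 38 = 8.
Midpoints: Q̄_A = 1734.5, P̄_B = 42.00.
ε = (ΔQ_A/Q̄_A)/(ΔP_B/P̄_B) = (-475/1734.5)/(8/42.00) ≈ -1.44.
ε < 0: good A and good B are complements.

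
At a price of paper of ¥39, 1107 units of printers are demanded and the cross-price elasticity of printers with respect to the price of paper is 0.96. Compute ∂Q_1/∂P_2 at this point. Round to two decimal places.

ε = (∂Q_1/∂P_2)·(P_2/Q_1) ⇒ ∂Q_1/∂P_2 = ε·Q_1/P_2 = 0.96 × 1107/39 ≈ 27.25.

27.25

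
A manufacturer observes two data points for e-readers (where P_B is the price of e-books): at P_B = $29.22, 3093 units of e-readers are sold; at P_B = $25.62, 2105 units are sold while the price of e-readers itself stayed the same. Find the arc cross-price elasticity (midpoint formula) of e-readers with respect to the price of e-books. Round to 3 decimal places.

2.895

ΔQ_A = 2105 − 3093 = -988; ΔP_B = 25.62 − 29.22 = -3.6.
Midpoints: Q̄_A = 2599.0, P̄_B = 27.42.
ε = (ΔQ_A/Q̄_A)/(ΔP_B/P̄_B) = (-988/2599.0)/(-3.6/27.42) ≈ 2.895.
ε > 0: e-readers and e-books are substitutes.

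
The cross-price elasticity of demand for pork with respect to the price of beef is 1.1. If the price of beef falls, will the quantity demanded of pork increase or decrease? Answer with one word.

decrease

ε > 0 and the price of beef falls, so the quantity of pork moves in the same direction: it decreases.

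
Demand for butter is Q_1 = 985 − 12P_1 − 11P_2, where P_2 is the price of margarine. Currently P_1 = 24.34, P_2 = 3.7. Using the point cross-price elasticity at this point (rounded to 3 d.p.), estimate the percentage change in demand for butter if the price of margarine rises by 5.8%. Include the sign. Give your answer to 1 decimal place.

-0.4%

At P_1 = 24.34, P_2 = 3.7: Q_1 = 652.22.
∂Q_1/∂P_2 = -11.
ε = (∂Q_1/∂P_2)(P_2/Q_1) = -11.0000 × 3.7/652.22 ≈ -0.062.
%ΔQ_1 ≈ ε × %ΔP_2 = -0.062 × (5.8%) = -0.4%.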